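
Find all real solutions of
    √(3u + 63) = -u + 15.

u = 6

Square both sides: 3u + 63 = (-u + 15)².
Expand and rearrange: u² - 33u + 162 = 0.
Solving gives u = 27 or u = 6.
Check each candidate in the original equation:
  u = 27: √(144) = 12, while -u + 15 = -12 — extraneous.
  u = 6: √(81) = 9, while -u + 15 = 9 — valid.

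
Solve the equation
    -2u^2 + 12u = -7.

Rearrange to standard form: -2u^2 + 12u + 7 = 0.
Discriminant: (12)^2 - 4*(-2)*7 = 200.
Quadratic formula: u = (-12 +/- sqrt(200)) / (-4).
So u = 3 - 5*sqrt(2)/2 ~= -0.5355 or u = 3 + 5*sqrt(2)/2 ~= 6.5355.

u = -0.5355 or u = 6.5355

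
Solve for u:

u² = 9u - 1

u = 0.1125 or u = 8.8875

Rearrange to standard form: u² - 9u + 1 = 0.
Discriminant: (-9)² − 4·1·1 = 77.
Quadratic formula: u = (9 ± √77) / 2.
So u = √(77)/2 + 9/2 ≈ 8.8875 or u = 9/2 - √(77)/2 ≈ 0.1125.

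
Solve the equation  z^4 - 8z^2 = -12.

z = -2.4495 or z = -1.4142 or z = 1.4142 or z = 2.4495

Let u = z^2. The equation becomes u^2 - 8u + 12 = 0.
Factor: (u - 2)(u - 6) = 0, so u = 2 or u = 6.
z^2 = 2 gives z = +/-sqrt(2) ~= +/-1.4142.
z^2 = 6 gives z = +/-sqrt(6) ~= +/-2.4495.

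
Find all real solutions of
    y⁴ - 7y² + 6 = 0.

y = -2.4495 or y = -1 or y = 1 or y = 2.4495

Let u = y². The equation becomes u² - 7u + 6 = 0.
Factor: (u - 1)(u - 6) = 0, so u = 1 or u = 6.
y² = 1 gives y = ±1.
y² = 6 gives y = ±√(6) ≈ ±2.4495.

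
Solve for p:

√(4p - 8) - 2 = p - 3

Isolate the radical: √(4p - 8) = p - 1.
Square both sides: 4p - 8 = (p - 1)².
Expand and rearrange: p² - 6p + 9 = 0.
This gives the repeated root p = 3.
Check in the original equation:
  p = 3: √(4) = 2, while p - 1 = 2 — valid.

p = 3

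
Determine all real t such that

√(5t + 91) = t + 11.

t = -2

Square both sides: 5t + 91 = (t + 11)².
Expand and rearrange: t² + 17t + 30 = 0.
Solving gives t = -2 or t = -15.
Check each candidate in the original equation:
  t = -2: √(81) = 9, while t + 11 = 9 — valid.
  t = -15: √(16) = 4, while t + 11 = -4 — extraneous.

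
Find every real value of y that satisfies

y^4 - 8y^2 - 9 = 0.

y = -3 or y = 3

Let u = y^2. The equation becomes u^2 - 8u - 9 = 0.
Factor: (u - 9)(u + 1) = 0, so u = 9 or u = -1.
y^2 = 9 gives y = +/-3.
y^2 = -1 < 0 has no real solution.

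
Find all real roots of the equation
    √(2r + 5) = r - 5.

Square both sides: 2r + 5 = (r - 5)².
Expand and rearrange: r² - 12r + 20 = 0.
Solving gives r = 10 or r = 2.
Check each candidate in the original equation:
  r = 10: √(25) = 5, while r - 5 = 5 — valid.
  r = 2: √(9) = 3, while r - 5 = -3 — extraneous.

r = 10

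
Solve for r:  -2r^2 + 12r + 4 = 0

Discriminant: (12)^2 - 4*(-2)*4 = 176.
Quadratic formula: r = (-12 +/- sqrt(176)) / (-4).
So r = 3 - sqrt(11) ~= -0.3166 or r = 3 + sqrt(11) ~= 6.3166.

r = -0.3166 or r = 6.3166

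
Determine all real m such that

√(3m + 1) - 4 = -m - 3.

Isolate the radical: √(3m + 1) = -m + 1.
Square both sides: 3m + 1 = (-m + 1)².
Expand and rearrange: m² - 5m = 0.
Solving gives m = 5 or m = 0.
Check each candidate in the original equation:
  m = 5: √(16) = 4, while -m + 1 = -4 — extraneous.
  m = 0: √(1) = 1, while -m + 1 = 1 — valid.

m = 0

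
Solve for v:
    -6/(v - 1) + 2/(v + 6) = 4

Multiply both sides by (v - 1)(v + 6):
-6(v + 6) + 2(v - 1) = 4(v - 1)(v + 6).
Expand and collect terms: 4v² + 24v + 14 = 0.
By the quadratic formula, v = (-24 ± √352) / 8, so v ≈ -0.6548 or v ≈ -5.3452.
Neither value makes a denominator zero (v ≠ 1, v ≠ -6), so both are valid.

v = -5.3452 or v = -0.6548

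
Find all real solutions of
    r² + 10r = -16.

r = -8 or r = -2

Bring every term to one side: r² + 10r + 16 = 0.
Factor: (r + 2)(r + 8) = 0.
So r = -2 or r = -8.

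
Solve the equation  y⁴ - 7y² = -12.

Let u = y². The equation becomes u² - 7u + 12 = 0.
Factor: (u - 4)(u - 3) = 0, so u = 4 or u = 3.
y² = 4 gives y = ±2.
y² = 3 gives y = ±√(3) ≈ ±1.7321.

y = -2 or y = -1.7321 or y = 1.7321 or y = 2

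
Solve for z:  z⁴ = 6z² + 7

Let u = z². The equation becomes u² - 6u - 7 = 0.
Factor: (u + 1)(u - 7) = 0, so u = -1 or u = 7.
z² = -1 < 0 has no real solution.
z² = 7 gives z = ±√(7) ≈ ±2.6458.

z = -2.6458 or z = 2.6458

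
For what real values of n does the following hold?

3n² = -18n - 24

Bring every term to one side: 3n² + 18n + 24 = 0.
Factor: 3(n + 4)(n + 2) = 0.
So n = -4 or n = -2.

n = -4 or n = -2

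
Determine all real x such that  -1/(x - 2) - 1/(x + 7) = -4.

x = -6.7569 or x = 2.2569

Multiply both sides by (x - 2)(x + 7):
-(x + 7) - (x - 2) = -4(x - 2)(x + 7).
Expand and collect terms: -4x^2 - 18x + 61 = 0.
By the quadratic formula, x = (18 +/- sqrt(1300)) / -8, so x ~= -6.7569 or x ~= 2.2569.
Neither value makes a denominator zero (x != 2, x != -7), so both are valid.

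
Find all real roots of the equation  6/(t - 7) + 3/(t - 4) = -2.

t = 1 or t = 5.5

Multiply both sides by (t - 7)(t - 4):
6(t - 4) + 3(t - 7) = -2(t - 7)(t - 4).
Expand and collect terms: -2t² + 13t - 11 = 0.
Factor or apply the quadratic formula: t = 1 or t = 5.5.
Neither value makes a denominator zero (t ≠ 7, t ≠ 4), so both are valid.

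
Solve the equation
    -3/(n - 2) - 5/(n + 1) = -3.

n = 0.0933 or n = 3.5734

Multiply both sides by (n - 2)(n + 1):
-3(n + 1) - 5(n - 2) = -3(n - 2)(n + 1).
Expand and collect terms: -3n^2 + 11n - 1 = 0.
By the quadratic formula, n = (-11 +/- sqrt(109)) / -6, so n ~= 0.0933 or n ~= 3.5734.
Neither value makes a denominator zero (n != 2, n != -1), so both are valid.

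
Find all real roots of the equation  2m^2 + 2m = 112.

Bring every term to one side: 2m^2 + 2m - 112 = 0.
Factor: 2(m - 7)(m + 8) = 0.
So m = 7 or m = -8.

m = -8 or m = 7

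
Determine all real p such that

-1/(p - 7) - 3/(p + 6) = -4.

Multiply both sides by (p - 7)(p + 6):
-(p + 6) - 3(p - 7) = -4(p - 7)(p + 6).
Expand and collect terms: -4p² + 8p + 153 = 0.
By the quadratic formula, p = (-8 ± √2512) / -8, so p ≈ -5.265 or p ≈ 7.265.
Neither value makes a denominator zero (p ≠ 7, p ≠ -6), so both are valid.

p = -5.265 or p = 7.265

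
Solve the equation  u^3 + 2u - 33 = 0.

Possible rational roots are divisors of -33. Testing u = 3 gives 0, so (u - 3) is a factor.
Divide: u^3 + 2u - 33 = (u - 3)(u^2 + 3u + 11).
The quadratic u^2 + 3u + 11 has discriminant -35 < 0, so no further real roots.

u = 3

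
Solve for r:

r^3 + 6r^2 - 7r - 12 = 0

Possible rational roots are divisors of -12. Testing r = -1 gives 0, so (r + 1) is a factor.
Divide: r^3 + 6r^2 - 7r - 12 = (r + 1)(r^2 + 5r - 12).
Apply the quadratic formula to r^2 + 5r - 12 = 0: r = (-5 +/- sqrt(73))/2, i.e. r ~= 1.772 or r ~= -6.772.

r = -6.772 or r = -1 or r = 1.772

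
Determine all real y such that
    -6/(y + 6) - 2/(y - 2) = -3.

Multiply both sides by (y + 6)(y - 2):
-6(y - 2) - 2(y + 6) = -3(y + 6)(y - 2).
Expand and collect terms: -3y^2 - 4y + 36 = 0.
By the quadratic formula, y = (4 +/- sqrt(448)) / -6, so y ~= -4.1943 or y ~= 2.861.
Neither value makes a denominator zero (y != -6, y != 2), so both are valid.

y = -4.1943 or y = 2.861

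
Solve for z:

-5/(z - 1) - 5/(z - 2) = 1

z = -8.5249 or z = 1.5249

Multiply both sides by (z - 1)(z - 2):
-5(z - 2) - 5(z - 1) = (z - 1)(z - 2).
Expand and collect terms: z^2 + 7z - 13 = 0.
By the quadratic formula, z = (-7 +/- sqrt(101)) / 2, so z ~= 1.5249 or z ~= -8.5249.
Neither value makes a denominator zero (z != 1, z != 2), so both are valid.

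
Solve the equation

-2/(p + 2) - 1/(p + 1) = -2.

Multiply both sides by (p + 2)(p + 1):
-2(p + 1) - (p + 2) = -2(p + 2)(p + 1).
Expand and collect terms: -2p^2 - 3p = 0.
Factor or apply the quadratic formula: p = -1.5 or p = 0.
Neither value makes a denominator zero (p != -2, p != -1), so both are valid.

p = -1.5 or p = 0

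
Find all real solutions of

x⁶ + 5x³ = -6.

Let u = x³. The equation becomes u² + 5u + 6 = 0.
Factor: (u + 3)(u + 2) = 0, so u = -3 or u = -2.
x³ = -3 gives x = -∛(3) ≈ -1.4422.
x³ = -2 gives x = -∛(2) ≈ -1.2599.

x = -1.4422 or x = -1.2599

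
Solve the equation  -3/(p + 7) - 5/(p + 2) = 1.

Multiply both sides by (p + 7)(p + 2):
-3(p + 2) - 5(p + 7) = (p + 7)(p + 2).
Expand and collect terms: p² + 17p + 55 = 0.
By the quadratic formula, p = (-17 ± √69) / 2, so p ≈ -4.3467 or p ≈ -12.6533.
Neither value makes a denominator zero (p ≠ -7, p ≠ -2), so both are valid.

p = -12.6533 or p = -4.3467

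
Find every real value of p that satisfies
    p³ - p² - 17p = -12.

Rearrange: p³ - p² - 17p + 12 = 0.
Possible rational roots are divisors of 12. Testing p = -4 gives 0, so (p + 4) is a factor.
Divide: p³ - p² - 17p + 12 = (p + 4)(p² - 5p + 3).
Apply the quadratic formula to p² - 5p + 3 = 0: p = (5 ± √13)/2, i.e. p ≈ 4.3028 or p ≈ 0.6972.

p = -4 or p = 0.6972 or p = 4.3028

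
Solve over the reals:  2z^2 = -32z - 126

z = -9 or z = -7

Bring every term to one side: 2z^2 + 32z + 126 = 0.
Factor: 2(z + 7)(z + 9) = 0.
So z = -7 or z = -9.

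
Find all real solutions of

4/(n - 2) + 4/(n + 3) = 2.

n = -1.7016 or n = 4.7016

Multiply both sides by (n - 2)(n + 3):
4(n + 3) + 4(n - 2) = 2(n - 2)(n + 3).
Expand and collect terms: 2n^2 - 6n - 16 = 0.
By the quadratic formula, n = (6 +/- sqrt(164)) / 4, so n ~= 4.7016 or n ~= -1.7016.
Neither value makes a denominator zero (n != 2, n != -3), so both are valid.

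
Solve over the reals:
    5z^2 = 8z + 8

z = -0.6967 or z = 2.2967

Rearrange to standard form: 5z^2 - 8z - 8 = 0.
Discriminant: (-8)^2 - 4*5*(-8) = 224.
Quadratic formula: z = (8 +/- sqrt(224)) / 10.
So z = 4/5 + 2*sqrt(14)/5 ~= 2.2967 or z = 4/5 - 2*sqrt(14)/5 ~= -0.6967.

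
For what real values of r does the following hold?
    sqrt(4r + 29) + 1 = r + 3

Isolate the radical: sqrt(4r + 29) = r + 2.
Square both sides: 4r + 29 = (r + 2)^2.
Expand and rearrange: r^2 - 25 = 0.
Solving gives r = 5 or r = -5.
Check each candidate in the original equation:
  r = 5: sqrt(49) = 7, while r + 2 = 7 — valid.
  r = -5: sqrt(9) = 3, while r + 2 = -3 — extraneous.

r = 5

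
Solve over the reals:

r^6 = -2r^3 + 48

Let u = r^3. The equation becomes u^2 + 2u - 48 = 0.
Factor: (u + 8)(u - 6) = 0, so u = -8 or u = 6.
r^3 = -8 gives r = -2.
r^3 = 6 gives r = (6)^(1/3) ~= 1.8171.

r = -2 or r = 1.8171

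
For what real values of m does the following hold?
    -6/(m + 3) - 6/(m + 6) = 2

m = -10.8541 or m = -4.1459

Multiply both sides by (m + 3)(m + 6):
-6(m + 6) - 6(m + 3) = 2(m + 3)(m + 6).
Expand and collect terms: 2m^2 + 30m + 90 = 0.
By the quadratic formula, m = (-30 +/- sqrt(180)) / 4, so m ~= -4.1459 or m ~= -10.8541.
Neither value makes a denominator zero (m != -3, m != -6), so both are valid.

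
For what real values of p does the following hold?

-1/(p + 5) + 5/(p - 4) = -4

Multiply both sides by (p + 5)(p - 4):
-(p - 4) + 5(p + 5) = -4(p + 5)(p - 4).
Expand and collect terms: -4p² - 8p + 51 = 0.
By the quadratic formula, p = (8 ± √880) / -8, so p ≈ -4.7081 or p ≈ 2.7081.
Neither value makes a denominator zero (p ≠ -5, p ≠ 4), so both are valid.

p = -4.7081 or p = 2.7081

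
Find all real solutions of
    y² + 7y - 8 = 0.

y = -8 or y = 1

Factor: (y + 8)(y - 1) = 0.
So y = -8 or y = 1.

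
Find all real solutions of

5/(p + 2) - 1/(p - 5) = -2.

Multiply both sides by (p + 2)(p - 5):
5(p - 5) - (p + 2) = -2(p + 2)(p - 5).
Expand and collect terms: -2p² + 2p + 47 = 0.
By the quadratic formula, p = (-2 ± √380) / -4, so p ≈ -4.3734 or p ≈ 5.3734.
Neither value makes a denominator zero (p ≠ -2, p ≠ 5), so both are valid.

p = -4.3734 or p = 5.3734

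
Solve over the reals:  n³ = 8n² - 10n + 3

n = 0.4586 or n = 1 or n = 6.5414

Rearrange: n³ - 8n² + 10n - 3 = 0.
Possible rational roots are divisors of -3. Testing n = 1 gives 0, so (n - 1) is a factor.
Divide: n³ - 8n² + 10n - 3 = (n - 1)(n² - 7n + 3).
Apply the quadratic formula to n² - 7n + 3 = 0: n = (7 ± √37)/2, i.e. n ≈ 6.5414 or n ≈ 0.4586.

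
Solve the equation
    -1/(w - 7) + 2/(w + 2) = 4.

w = -1.4848 or w = 6.7348

Multiply both sides by (w - 7)(w + 2):
-(w + 2) + 2(w - 7) = 4(w - 7)(w + 2).
Expand and collect terms: 4w^2 - 21w - 40 = 0.
By the quadratic formula, w = (21 +/- sqrt(1081)) / 8, so w ~= 6.7348 or w ~= -1.4848.
Neither value makes a denominator zero (w != 7, w != -2), so both are valid.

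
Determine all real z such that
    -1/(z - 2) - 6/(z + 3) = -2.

Multiply both sides by (z - 2)(z + 3):
-(z + 3) - 6(z - 2) = -2(z - 2)(z + 3).
Expand and collect terms: -2z^2 + 5z + 3 = 0.
Factor or apply the quadratic formula: z = -0.5 or z = 3.
Neither value makes a denominator zero (z != 2, z != -3), so both are valid.

z = -0.5 or z = 3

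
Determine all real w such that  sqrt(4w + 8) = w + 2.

Square both sides: 4w + 8 = (w + 2)^2.
Expand and rearrange: w^2 - 4 = 0.
Solving gives w = 2 or w = -2.
Check each candidate in the original equation:
  w = 2: sqrt(16) = 4, while w + 2 = 4 — valid.
  w = -2: sqrt(0) = 0, while w + 2 = 0 — valid.

w = -2 or w = 2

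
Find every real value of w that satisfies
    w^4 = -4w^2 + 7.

w = -1.1474 or w = 1.1474

Let u = w^2. The equation becomes u^2 + 4u - 7 = 0.
By the quadratic formula, u = -2 + sqrt(11) or u = -sqrt(11) - 2.
w^2 = -2 + sqrt(11) gives w = +/-sqrt(-2 + sqrt(11)) ~= +/-1.1474.
w^2 = -sqrt(11) - 2 < 0 has no real solution.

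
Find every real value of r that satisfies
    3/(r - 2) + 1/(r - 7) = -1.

r = -1.4051 or r = 6.4051

Multiply both sides by (r - 2)(r - 7):
3(r - 7) + (r - 2) = -(r - 2)(r - 7).
Expand and collect terms: -r^2 + 5r + 9 = 0.
By the quadratic formula, r = (-5 +/- sqrt(61)) / -2, so r ~= -1.4051 or r ~= 6.4051.
Neither value makes a denominator zero (r != 2, r != 7), so both are valid.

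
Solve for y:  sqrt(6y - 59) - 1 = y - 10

y = 10 or y = 14

Isolate the radical: sqrt(6y - 59) = y - 9.
Square both sides: 6y - 59 = (y - 9)^2.
Expand and rearrange: y^2 - 24y + 140 = 0.
Solving gives y = 14 or y = 10.
Check each candidate in the original equation:
  y = 14: sqrt(25) = 5, while y - 9 = 5 — valid.
  y = 10: sqrt(1) = 1, while y - 9 = 1 — valid.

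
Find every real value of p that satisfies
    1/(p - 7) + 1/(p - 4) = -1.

p = 2.6972 or p = 6.3028

Multiply both sides by (p - 7)(p - 4):
(p - 4) + (p - 7) = -(p - 7)(p - 4).
Expand and collect terms: -p² + 9p - 17 = 0.
By the quadratic formula, p = (-9 ± √13) / -2, so p ≈ 2.6972 or p ≈ 6.3028.
Neither value makes a denominator zero (p ≠ 7, p ≠ 4), so both are valid.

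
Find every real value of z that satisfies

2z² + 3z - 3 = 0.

Discriminant: (3)² − 4·2·(-3) = 33.
Quadratic formula: z = (-3 ± √33) / 4.
So z = -3/4 + √(33)/4 ≈ 0.6861 or z = -√(33)/4 - 3/4 ≈ -2.1861.

z = -2.1861 or z = 0.6861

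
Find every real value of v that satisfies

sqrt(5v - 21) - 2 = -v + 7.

Isolate the radical: sqrt(5v - 21) = -v + 9.
Square both sides: 5v - 21 = (-v + 9)^2.
Expand and rearrange: v^2 - 23v + 102 = 0.
Solving gives v = 17 or v = 6.
Check each candidate in the original equation:
  v = 17: sqrt(64) = 8, while -v + 9 = -8 — extraneous.
  v = 6: sqrt(9) = 3, while -v + 9 = 3 — valid.

v = 6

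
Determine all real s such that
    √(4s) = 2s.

Square both sides: 4s = (2s)².
Expand and rearrange: 4s² - 4s = 0.
Solving gives s = 1 or s = 0.
Check each candidate in the original equation:
  s = 1: √(4) = 2, while 2s = 2 — valid.
  s = 0: √(0) = 0, while 2s = 0 — valid.

s = 0 or s = 1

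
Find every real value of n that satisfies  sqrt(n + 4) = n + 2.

Square both sides: n + 4 = (n + 2)^2.
Expand and rearrange: n^2 + 3n = 0.
Solving gives n = 0 or n = -3.
Check each candidate in the original equation:
  n = 0: sqrt(4) = 2, while n + 2 = 2 — valid.
  n = -3: sqrt(1) = 1, while n + 2 = -1 — extraneous.

n = 0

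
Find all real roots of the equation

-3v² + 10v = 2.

Rearrange to standard form: -3v² + 10v - 2 = 0.
Discriminant: (10)² − 4·(-3)·(-2) = 76.
Quadratic formula: v = (-10 ± √76) / (-6).
So v = 5/3 - √(19)/3 ≈ 0.2137 or v = √(19)/3 + 5/3 ≈ 3.1196.

v = 0.2137 or v = 3.1196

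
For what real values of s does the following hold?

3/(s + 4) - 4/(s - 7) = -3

s = -4.8992 or s = 8.2326

Multiply both sides by (s + 4)(s - 7):
3(s - 7) - 4(s + 4) = -3(s + 4)(s - 7).
Expand and collect terms: -3s² + 10s + 121 = 0.
By the quadratic formula, s = (-10 ± √1552) / -6, so s ≈ -4.8992 or s ≈ 8.2326.
Neither value makes a denominator zero (s ≠ -4, s ≠ 7), so both are valid.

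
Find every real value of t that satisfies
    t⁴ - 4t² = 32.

t = -2.8284 or t = 2.8284

Let u = t². The equation becomes u² - 4u - 32 = 0.
Factor: (u - 8)(u + 4) = 0, so u = 8 or u = -4.
t² = 8 gives t = ±2·√(2) ≈ ±2.8284.
t² = -4 < 0 has no real solution.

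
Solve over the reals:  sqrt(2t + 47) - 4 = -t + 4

t = 1

Isolate the radical: sqrt(2t + 47) = -t + 8.
Square both sides: 2t + 47 = (-t + 8)^2.
Expand and rearrange: t^2 - 18t + 17 = 0.
Solving gives t = 17 or t = 1.
Check each candidate in the original equation:
  t = 17: sqrt(81) = 9, while -t + 8 = -9 — extraneous.
  t = 1: sqrt(49) = 7, while -t + 8 = 7 — valid.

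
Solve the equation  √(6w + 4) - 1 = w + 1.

w = 0 or w = 2

Isolate the radical: √(6w + 4) = w + 2.
Square both sides: 6w + 4 = (w + 2)².
Expand and rearrange: w² - 2w = 0.
Solving gives w = 2 or w = 0.
Check each candidate in the original equation:
  w = 2: √(16) = 4, while w + 2 = 4 — valid.
  w = 0: √(4) = 2, while w + 2 = 2 — valid.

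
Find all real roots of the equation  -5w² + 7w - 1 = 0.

Discriminant: (7)² − 4·(-5)·(-1) = 29.
Quadratic formula: w = (-7 ± √29) / (-10).
So w = 7/10 - √(29)/10 ≈ 0.1615 or w = √(29)/10 + 7/10 ≈ 1.2385.

w = 0.1615 or w = 1.2385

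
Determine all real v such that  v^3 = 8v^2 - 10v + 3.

Rearrange: v^3 - 8v^2 + 10v - 3 = 0.
Possible rational roots are divisors of -3. Testing v = 1 gives 0, so (v - 1) is a factor.
Divide: v^3 - 8v^2 + 10v - 3 = (v - 1)(v^2 - 7v + 3).
Apply the quadratic formula to v^2 - 7v + 3 = 0: v = (7 +/- sqrt(37))/2, i.e. v ~= 6.5414 or v ~= 0.4586.

v = 0.4586 or v = 1 or v = 6.5414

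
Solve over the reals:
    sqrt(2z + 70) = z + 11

Square both sides: 2z + 70 = (z + 11)^2.
Expand and rearrange: z^2 + 20z + 51 = 0.
Solving gives z = -3 or z = -17.
Check each candidate in the original equation:
  z = -3: sqrt(64) = 8, while z + 11 = 8 — valid.
  z = -17: sqrt(36) = 6, while z + 11 = -6 — extraneous.

z = -3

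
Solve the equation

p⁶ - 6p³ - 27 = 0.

p = -1.4422 or p = 2.0801

Let u = p³. The equation becomes u² - 6u - 27 = 0.
Factor: (u + 3)(u - 9) = 0, so u = -3 or u = 9.
p³ = -3 gives p = -∛(3) ≈ -1.4422.
p³ = 9 gives p = ∛(9) ≈ 2.0801.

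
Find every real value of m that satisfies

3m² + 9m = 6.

m = -3.5616 or m = 0.5616

Rearrange to standard form: 3m² + 9m - 6 = 0.
Discriminant: (9)² − 4·3·(-6) = 153.
Quadratic formula: m = (-9 ± √153) / 6.
So m = -3/2 + √(17)/2 ≈ 0.5616 or m = -√(17)/2 - 3/2 ≈ -3.5616.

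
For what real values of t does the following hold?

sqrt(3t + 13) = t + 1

Square both sides: 3t + 13 = (t + 1)^2.
Expand and rearrange: t^2 - t - 12 = 0.
Solving gives t = 4 or t = -3.
Check each candidate in the original equation:
  t = 4: sqrt(25) = 5, while t + 1 = 5 — valid.
  t = -3: sqrt(4) = 2, while t + 1 = -2 — extraneous.

t = 4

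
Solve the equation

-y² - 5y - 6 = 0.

y = -3 or y = -2

Factor: -1(y + 2)(y + 3) = 0.
So y = -2 or y = -3.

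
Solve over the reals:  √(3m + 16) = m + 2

Square both sides: 3m + 16 = (m + 2)².
Expand and rearrange: m² + m - 12 = 0.
Solving gives m = 3 or m = -4.
Check each candidate in the original equation:
  m = 3: √(25) = 5, while m + 2 = 5 — valid.
  m = -4: √(4) = 2, while m + 2 = -2 — extraneous.

m = 3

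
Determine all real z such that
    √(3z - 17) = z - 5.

z = 6 or z = 7

Square both sides: 3z - 17 = (z - 5)².
Expand and rearrange: z² - 13z + 42 = 0.
Solving gives z = 7 or z = 6.
Check each candidate in the original equation:
  z = 7: √(4) = 2, while z - 5 = 2 — valid.
  z = 6: √(1) = 1, while z - 5 = 1 — valid.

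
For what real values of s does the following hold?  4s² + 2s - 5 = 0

s = -1.3956 or s = 0.8956

Discriminant: (2)² − 4·4·(-5) = 84.
Quadratic formula: s = (-2 ± √84) / 8.
So s = -1/4 + √(21)/4 ≈ 0.8956 or s = -√(21)/4 - 1/4 ≈ -1.3956.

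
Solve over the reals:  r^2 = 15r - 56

r = 7 or r = 8

Bring every term to one side: r^2 - 15r + 56 = 0.
Factor: (r - 7)(r - 8) = 0.
So r = 7 or r = 8.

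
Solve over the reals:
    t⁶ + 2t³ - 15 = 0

Let u = t³. The equation becomes u² + 2u - 15 = 0.
Factor: (u + 5)(u - 3) = 0, so u = -5 or u = 3.
t³ = -5 gives t = -∛(5) ≈ -1.71.
t³ = 3 gives t = ∛(3) ≈ 1.4422.

t = -1.71 or t = 1.4422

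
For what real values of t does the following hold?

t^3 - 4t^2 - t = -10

Rearrange: t^3 - 4t^2 - t + 10 = 0.
Possible rational roots are divisors of 10. Testing t = 2 gives 0, so (t - 2) is a factor.
Divide: t^3 - 4t^2 - t + 10 = (t - 2)(t^2 - 2t - 5).
Apply the quadratic formula to t^2 - 2t - 5 = 0: t = (2 +/- sqrt(24))/2, i.e. t ~= 3.4495 or t ~= -1.4495.

t = -1.4495 or t = 2 or t = 3.4495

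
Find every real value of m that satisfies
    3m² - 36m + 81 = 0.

m = 3 or m = 9

Factor: 3(m - 9)(m - 3) = 0.
So m = 9 or m = 3.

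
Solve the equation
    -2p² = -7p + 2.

Rearrange to standard form: -2p² + 7p - 2 = 0.
Discriminant: (7)² − 4·(-2)·(-2) = 33.
Quadratic formula: p = (-7 ± √33) / (-4).
So p = 7/4 - √(33)/4 ≈ 0.3139 or p = √(33)/4 + 7/4 ≈ 3.1861.

p = 0.3139 or p = 3.1861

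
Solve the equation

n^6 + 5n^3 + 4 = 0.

Let u = n^3. The equation becomes u^2 + 5u + 4 = 0.
Factor: (u + 1)(u + 4) = 0, so u = -1 or u = -4.
n^3 = -1 gives n = -1.
n^3 = -4 gives n = -(4)^(1/3) ~= -1.5874.

n = -1.5874 or n = -1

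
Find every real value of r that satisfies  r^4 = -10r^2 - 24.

Let u = r^2. The equation becomes u^2 + 10u + 24 = 0.
Factor: (u + 4)(u + 6) = 0, so u = -4 or u = -6.
r^2 = -4 < 0 has no real solution.
r^2 = -6 < 0 has no real solution.

No real solutions.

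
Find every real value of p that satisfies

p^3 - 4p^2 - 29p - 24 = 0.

p = -3 or p = -1 or p = 8

Possible rational roots are divisors of -24. Testing p = -3 gives 0, so (p + 3) is a factor.
Divide: p^3 - 4p^2 - 29p - 24 = (p + 3)(p^2 - 7p - 8).
Factor the quadratic: p = 8 or p = -1.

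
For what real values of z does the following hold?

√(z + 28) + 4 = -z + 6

Isolate the radical: √(z + 28) = -z + 2.
Square both sides: z + 28 = (-z + 2)².
Expand and rearrange: z² - 5z - 24 = 0.
Solving gives z = 8 or z = -3.
Check each candidate in the original equation:
  z = 8: √(36) = 6, while -z + 2 = -6 — extraneous.
  z = -3: √(25) = 5, while -z + 2 = 5 — valid.

z = -3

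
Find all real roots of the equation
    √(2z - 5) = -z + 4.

z = 3

Square both sides: 2z - 5 = (-z + 4)².
Expand and rearrange: z² - 10z + 21 = 0.
Solving gives z = 7 or z = 3.
Check each candidate in the original equation:
  z = 7: √(9) = 3, while -z + 4 = -3 — extraneous.
  z = 3: √(1) = 1, while -z + 4 = 1 — valid.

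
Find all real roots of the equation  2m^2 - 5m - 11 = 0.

m = -1.4075 or m = 3.9075

Discriminant: (-5)^2 - 4*2*(-11) = 113.
Quadratic formula: m = (5 +/- sqrt(113)) / 4.
So m = 5/4 + sqrt(113)/4 ~= 3.9075 or m = 5/4 - sqrt(113)/4 ~= -1.4075.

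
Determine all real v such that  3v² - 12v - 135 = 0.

Factor: 3(v + 5)(v - 9) = 0.
So v = -5 or v = 9.

v = -5 or v = 9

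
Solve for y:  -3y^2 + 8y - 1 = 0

y = 0.1315 or y = 2.5352

Discriminant: (8)^2 - 4*(-3)*(-1) = 52.
Quadratic formula: y = (-8 +/- sqrt(52)) / (-6).
So y = 4/3 - sqrt(13)/3 ~= 0.1315 or y = sqrt(13)/3 + 4/3 ~= 2.5352.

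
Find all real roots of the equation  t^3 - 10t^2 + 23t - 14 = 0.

t = 1 or t = 2 or t = 7

Possible rational roots are divisors of -14. Testing t = 2 gives 0, so (t - 2) is a factor.
Divide: t^3 - 10t^2 + 23t - 14 = (t - 2)(t^2 - 8t + 7).
Factor the quadratic: t = 7 or t = 1.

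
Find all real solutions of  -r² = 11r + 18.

r = -9 or r = -2

Bring every term to one side: -r² - 11r - 18 = 0.
Factor: -1(r + 9)(r + 2) = 0.
So r = -9 or r = -2.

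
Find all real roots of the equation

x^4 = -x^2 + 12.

Let u = x^2. The equation becomes u^2 + u - 12 = 0.
Factor: (u + 4)(u - 3) = 0, so u = -4 or u = 3.
x^2 = -4 < 0 has no real solution.
x^2 = 3 gives x = +/-sqrt(3) ~= +/-1.7321.

x = -1.7321 or x = 1.7321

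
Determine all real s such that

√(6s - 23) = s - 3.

s = 4 or s = 8

Square both sides: 6s - 23 = (s - 3)².
Expand and rearrange: s² - 12s + 32 = 0.
Solving gives s = 8 or s = 4.
Check each candidate in the original equation:
  s = 8: √(25) = 5, while s - 3 = 5 — valid.
  s = 4: √(1) = 1, while s - 3 = 1 — valid.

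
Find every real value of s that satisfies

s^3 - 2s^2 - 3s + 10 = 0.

Possible rational roots are divisors of 10. Testing s = -2 gives 0, so (s + 2) is a factor.
Divide: s^3 - 2s^2 - 3s + 10 = (s + 2)(s^2 - 4s + 5).
The quadratic s^2 - 4s + 5 has discriminant -4 < 0, so no further real roots.

s = -2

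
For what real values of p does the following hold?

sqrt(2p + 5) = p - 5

p = 10

Square both sides: 2p + 5 = (p - 5)^2.
Expand and rearrange: p^2 - 12p + 20 = 0.
Solving gives p = 10 or p = 2.
Check each candidate in the original equation:
  p = 10: sqrt(25) = 5, while p - 5 = 5 — valid.
  p = 2: sqrt(9) = 3, while p - 5 = -3 — extraneous.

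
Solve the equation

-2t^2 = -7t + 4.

Rearrange to standard form: -2t^2 + 7t - 4 = 0.
Discriminant: (7)^2 - 4*(-2)*(-4) = 17.
Quadratic formula: t = (-7 +/- sqrt(17)) / (-4).
So t = 7/4 - sqrt(17)/4 ~= 0.7192 or t = sqrt(17)/4 + 7/4 ~= 2.7808.

t = 0.7192 or t = 2.7808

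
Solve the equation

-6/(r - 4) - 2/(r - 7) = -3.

r = 5.4093 or r = 8.2573

Multiply both sides by (r - 4)(r - 7):
-6(r - 7) - 2(r - 4) = -3(r - 4)(r - 7).
Expand and collect terms: -3r² + 41r - 134 = 0.
By the quadratic formula, r = (-41 ± √73) / -6, so r ≈ 5.4093 or r ≈ 8.2573.
Neither value makes a denominator zero (r ≠ 4, r ≠ 7), so both are valid.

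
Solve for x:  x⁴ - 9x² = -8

Let u = x². The equation becomes u² - 9u + 8 = 0.
Factor: (u - 1)(u - 8) = 0, so u = 1 or u = 8.
x² = 1 gives x = ±1.
x² = 8 gives x = ±2·√(2) ≈ ±2.8284.

x = -2.8284 or x = -1 or x = 1 or x = 2.8284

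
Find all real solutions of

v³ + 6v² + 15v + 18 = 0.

v = -3

Possible rational roots are divisors of 18. Testing v = -3 gives 0, so (v + 3) is a factor.
Divide: v³ + 6v² + 15v + 18 = (v + 3)(v² + 3v + 6).
The quadratic v² + 3v + 6 has discriminant -15 < 0, so no further real roots.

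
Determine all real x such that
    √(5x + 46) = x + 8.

Square both sides: 5x + 46 = (x + 8)².
Expand and rearrange: x² + 11x + 18 = 0.
Solving gives x = -2 or x = -9.
Check each candidate in the original equation:
  x = -2: √(36) = 6, while x + 8 = 6 — valid.
  x = -9: √(1) = 1, while x + 8 = -1 — extraneous.

x = -2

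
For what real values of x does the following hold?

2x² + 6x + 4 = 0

Factor: 2(x + 2)(x + 1) = 0.
So x = -2 or x = -1.

x = -2 or x = -1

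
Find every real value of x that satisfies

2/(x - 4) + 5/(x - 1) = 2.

x = 2.5 or x = 6

Multiply both sides by (x - 4)(x - 1):
2(x - 1) + 5(x - 4) = 2(x - 4)(x - 1).
Expand and collect terms: 2x² - 17x + 30 = 0.
Factor or apply the quadratic formula: x = 6 or x = 2.5.
Neither value makes a denominator zero (x ≠ 4, x ≠ 1), so both are valid.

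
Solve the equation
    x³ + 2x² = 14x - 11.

Rearrange: x³ + 2x² - 14x + 11 = 0.
Possible rational roots are divisors of 11. Testing x = 1 gives 0, so (x - 1) is a factor.
Divide: x³ + 2x² - 14x + 11 = (x - 1)(x² + 3x - 11).
Apply the quadratic formula to x² + 3x - 11 = 0: x = (-3 ± √53)/2, i.e. x ≈ 2.1401 or x ≈ -5.1401.

x = -5.1401 or x = 1 or x = 2.1401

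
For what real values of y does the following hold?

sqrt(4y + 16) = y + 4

Square both sides: 4y + 16 = (y + 4)^2.
Expand and rearrange: y^2 + 4y = 0.
Solving gives y = 0 or y = -4.
Check each candidate in the original equation:
  y = 0: sqrt(16) = 4, while y + 4 = 4 — valid.
  y = -4: sqrt(0) = 0, while y + 4 = 0 — valid.

y = -4 or y = 0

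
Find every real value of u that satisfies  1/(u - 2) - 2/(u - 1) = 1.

u = -0.4142 or u = 2.4142

Multiply both sides by (u - 2)(u - 1):
(u - 1) - 2(u - 2) = (u - 2)(u - 1).
Expand and collect terms: u^2 - 2u - 1 = 0.
By the quadratic formula, u = (2 +/- sqrt(8)) / 2, so u ~= 2.4142 or u ~= -0.4142.
Neither value makes a denominator zero (u != 2, u != 1), so both are valid.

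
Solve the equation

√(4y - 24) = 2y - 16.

Square both sides: 4y - 24 = (2y - 16)².
Expand and rearrange: 4y² - 68y + 280 = 0.
Solving gives y = 10 or y = 7.
Check each candidate in the original equation:
  y = 10: √(16) = 4, while 2y - 16 = 4 — valid.
  y = 7: √(4) = 2, while 2y - 16 = -2 — extraneous.

y = 10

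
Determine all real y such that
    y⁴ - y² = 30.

y = -2.4495 or y = 2.4495

Let u = y². The equation becomes u² - u - 30 = 0.
Factor: (u + 5)(u - 6) = 0, so u = -5 or u = 6.
y² = -5 < 0 has no real solution.
y² = 6 gives y = ±√(6) ≈ ±2.4495.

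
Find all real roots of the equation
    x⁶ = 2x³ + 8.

Let u = x³. The equation becomes u² - 2u - 8 = 0.
Factor: (u + 2)(u - 4) = 0, so u = -2 or u = 4.
x³ = -2 gives x = -∛(2) ≈ -1.2599.
x³ = 4 gives x = ∛(4) ≈ 1.5874.

x = -1.2599 or x = 1.5874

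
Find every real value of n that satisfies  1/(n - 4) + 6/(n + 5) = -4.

n = -6.5365 or n = 3.7865

Multiply both sides by (n - 4)(n + 5):
(n + 5) + 6(n - 4) = -4(n - 4)(n + 5).
Expand and collect terms: -4n² - 11n + 99 = 0.
By the quadratic formula, n = (11 ± √1705) / -8, so n ≈ -6.5365 or n ≈ 3.7865.
Neither value makes a denominator zero (n ≠ 4, n ≠ -5), so both are valid.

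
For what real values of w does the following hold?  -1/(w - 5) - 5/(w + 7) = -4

w = -5.7783 or w = 5.2783

Multiply both sides by (w - 5)(w + 7):
-(w + 7) - 5(w - 5) = -4(w - 5)(w + 7).
Expand and collect terms: -4w² - 2w + 122 = 0.
By the quadratic formula, w = (2 ± √1956) / -8, so w ≈ -5.7783 or w ≈ 5.2783.
Neither value makes a denominator zero (w ≠ 5, w ≠ -7), so both are valid.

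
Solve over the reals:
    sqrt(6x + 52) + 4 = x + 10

x = 2

Isolate the radical: sqrt(6x + 52) = x + 6.
Square both sides: 6x + 52 = (x + 6)^2.
Expand and rearrange: x^2 + 6x - 16 = 0.
Solving gives x = 2 or x = -8.
Check each candidate in the original equation:
  x = 2: sqrt(64) = 8, while x + 6 = 8 — valid.
  x = -8: sqrt(4) = 2, while x + 6 = -2 — extraneous.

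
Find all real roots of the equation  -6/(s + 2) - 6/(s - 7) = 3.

s = -4.4244 or s = 5.4244

Multiply both sides by (s + 2)(s - 7):
-6(s - 7) - 6(s + 2) = 3(s + 2)(s - 7).
Expand and collect terms: 3s^2 - 3s - 72 = 0.
By the quadratic formula, s = (3 +/- sqrt(873)) / 6, so s ~= 5.4244 or s ~= -4.4244.
Neither value makes a denominator zero (s != -2, s != 7), so both are valid.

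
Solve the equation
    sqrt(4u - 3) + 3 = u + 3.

Isolate the radical: sqrt(4u - 3) = u.
Square both sides: 4u - 3 = (u)^2.
Expand and rearrange: u^2 - 4u + 3 = 0.
Solving gives u = 3 or u = 1.
Check each candidate in the original equation:
  u = 3: sqrt(9) = 3, while u = 3 — valid.
  u = 1: sqrt(1) = 1, while u = 1 — valid.

u = 1 or u = 3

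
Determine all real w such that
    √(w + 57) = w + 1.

w = 7

Square both sides: w + 57 = (w + 1)².
Expand and rearrange: w² + w - 56 = 0.
Solving gives w = 7 or w = -8.
Check each candidate in the original equation:
  w = 7: √(64) = 8, while w + 1 = 8 — valid.
  w = -8: √(49) = 7, while w + 1 = -7 — extraneous.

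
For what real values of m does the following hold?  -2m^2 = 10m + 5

m = -4.4365 or m = -0.5635

Rearrange to standard form: -2m^2 - 10m - 5 = 0.
Discriminant: (-10)^2 - 4*(-2)*(-5) = 60.
Quadratic formula: m = (10 +/- sqrt(60)) / (-4).
So m = -5/2 - sqrt(15)/2 ~= -4.4365 or m = -5/2 + sqrt(15)/2 ~= -0.5635.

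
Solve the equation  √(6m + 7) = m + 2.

m = -1 or m = 3

Square both sides: 6m + 7 = (m + 2)².
Expand and rearrange: m² - 2m - 3 = 0.
Solving gives m = 3 or m = -1.
Check each candidate in the original equation:
  m = 3: √(25) = 5, while m + 2 = 5 — valid.
  m = -1: √(1) = 1, while m + 2 = 1 — valid.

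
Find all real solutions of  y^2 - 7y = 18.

Bring every term to one side: y^2 - 7y - 18 = 0.
Factor: (y - 9)(y + 2) = 0.
So y = 9 or y = -2.

y = -2 or y = 9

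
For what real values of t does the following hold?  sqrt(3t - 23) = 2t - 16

Square both sides: 3t - 23 = (2t - 16)^2.
Expand and rearrange: 4t^2 - 67t + 279 = 0.
Solving gives t = 9 or t = 7.75.
Check each candidate in the original equation:
  t = 9: sqrt(4) = 2, while 2t - 16 = 2 — valid.
  t = 7.75: sqrt(0.25) = 0.5, while 2t - 16 = -0.5 — extraneous.

t = 9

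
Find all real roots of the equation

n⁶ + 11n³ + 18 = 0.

n = -2.0801 or n = -1.2599

Let u = n³. The equation becomes u² + 11u + 18 = 0.
Factor: (u + 9)(u + 2) = 0, so u = -9 or u = -2.
n³ = -9 gives n = -∛(9) ≈ -2.0801.
n³ = -2 gives n = -∛(2) ≈ -1.2599.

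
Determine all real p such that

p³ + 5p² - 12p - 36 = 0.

p = -6 or p = -2 or p = 3

Possible rational roots are divisors of -36. Testing p = 3 gives 0, so (p - 3) is a factor.
Divide: p³ + 5p² - 12p - 36 = (p - 3)(p² + 8p + 12).
Factor the quadratic: p = -2 or p = -6.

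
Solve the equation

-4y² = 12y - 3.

y = -3.2321 or y = 0.2321

Rearrange to standard form: -4y² - 12y + 3 = 0.
Discriminant: (-12)² − 4·(-4)·3 = 192.
Quadratic formula: y = (12 ± √192) / (-8).
So y = -√(3) - 3/2 ≈ -3.2321 or y = -3/2 + √(3) ≈ 0.2321.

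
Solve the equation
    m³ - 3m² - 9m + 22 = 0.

Possible rational roots are divisors of 22. Testing m = 2 gives 0, so (m - 2) is a factor.
Divide: m³ - 3m² - 9m + 22 = (m - 2)(m² - m - 11).
Apply the quadratic formula to m² - m - 11 = 0: m = (1 ± √45)/2, i.e. m ≈ 3.8541 or m ≈ -2.8541.

m = -2.8541 or m = 2 or m = 3.8541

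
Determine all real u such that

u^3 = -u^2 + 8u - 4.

Rearrange: u^3 + u^2 - 8u + 4 = 0.
Possible rational roots are divisors of 4. Testing u = 2 gives 0, so (u - 2) is a factor.
Divide: u^3 + u^2 - 8u + 4 = (u - 2)(u^2 + 3u - 2).
Apply the quadratic formula to u^2 + 3u - 2 = 0: u = (-3 +/- sqrt(17))/2, i.e. u ~= 0.5616 or u ~= -3.5616.

u = -3.5616 or u = 0.5616 or u = 2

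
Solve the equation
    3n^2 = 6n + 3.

Rearrange to standard form: 3n^2 - 6n - 3 = 0.
Discriminant: (-6)^2 - 4*3*(-3) = 72.
Quadratic formula: n = (6 +/- sqrt(72)) / 6.
So n = 1 + sqrt(2) ~= 2.4142 or n = 1 - sqrt(2) ~= -0.4142.

n = -0.4142 or n = 2.4142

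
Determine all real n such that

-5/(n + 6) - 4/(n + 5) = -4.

Multiply both sides by (n + 6)(n + 5):
-5(n + 5) - 4(n + 6) = -4(n + 6)(n + 5).
Expand and collect terms: -4n² - 35n - 71 = 0.
By the quadratic formula, n = (35 ± √89) / -8, so n ≈ -5.5542 or n ≈ -3.1958.
Neither value makes a denominator zero (n ≠ -6, n ≠ -5), so both are valid.

n = -5.5542 or n = -3.1958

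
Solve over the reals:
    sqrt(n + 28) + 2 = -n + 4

Isolate the radical: sqrt(n + 28) = -n + 2.
Square both sides: n + 28 = (-n + 2)^2.
Expand and rearrange: n^2 - 5n - 24 = 0.
Solving gives n = 8 or n = -3.
Check each candidate in the original equation:
  n = 8: sqrt(36) = 6, while -n + 2 = -6 — extraneous.
  n = -3: sqrt(25) = 5, while -n + 2 = 5 — valid.

n = -3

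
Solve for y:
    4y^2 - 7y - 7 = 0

y = -0.7111 or y = 2.4611

Discriminant: (-7)^2 - 4*4*(-7) = 161.
Quadratic formula: y = (7 +/- sqrt(161)) / 8.
So y = 7/8 + sqrt(161)/8 ~= 2.4611 or y = 7/8 - sqrt(161)/8 ~= -0.7111.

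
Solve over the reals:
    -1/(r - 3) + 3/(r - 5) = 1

r = 2.5505 or r = 7.4495

Multiply both sides by (r - 3)(r - 5):
-(r - 5) + 3(r - 3) = (r - 3)(r - 5).
Expand and collect terms: r^2 - 10r + 19 = 0.
By the quadratic formula, r = (10 +/- sqrt(24)) / 2, so r ~= 7.4495 or r ~= 2.5505.
Neither value makes a denominator zero (r != 3, r != 5), so both are valid.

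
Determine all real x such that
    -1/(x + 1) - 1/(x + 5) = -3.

x = -4.6943 or x = -0.6391

Multiply both sides by (x + 1)(x + 5):
-(x + 5) - (x + 1) = -3(x + 1)(x + 5).
Expand and collect terms: -3x² - 16x - 9 = 0.
By the quadratic formula, x = (16 ± √148) / -6, so x ≈ -4.6943 or x ≈ -0.6391.
Neither value makes a denominator zero (x ≠ -1, x ≠ -5), so both are valid.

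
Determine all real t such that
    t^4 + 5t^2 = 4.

Let u = t^2. The equation becomes u^2 + 5u - 4 = 0.
By the quadratic formula, u = -5/2 + sqrt(41)/2 or u = -sqrt(41)/2 - 5/2.
t^2 = -5/2 + sqrt(41)/2 gives t = +/-sqrt(-5/2 + sqrt(41)/2) ~= +/-0.8376.
t^2 = -sqrt(41)/2 - 5/2 < 0 has no real solution.

t = -0.8376 or t = 0.8376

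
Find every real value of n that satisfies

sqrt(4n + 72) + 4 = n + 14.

Isolate the radical: sqrt(4n + 72) = n + 10.
Square both sides: 4n + 72 = (n + 10)^2.
Expand and rearrange: n^2 + 16n + 28 = 0.
Solving gives n = -2 or n = -14.
Check each candidate in the original equation:
  n = -2: sqrt(64) = 8, while n + 10 = 8 — valid.
  n = -14: sqrt(16) = 4, while n + 10 = -4 — extraneous.

n = -2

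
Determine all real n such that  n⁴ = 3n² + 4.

n = -2 or n = 2

Let u = n². The equation becomes u² - 3u - 4 = 0.
Factor: (u - 4)(u + 1) = 0, so u = 4 or u = -1.
n² = 4 gives n = ±2.
n² = -1 < 0 has no real solution.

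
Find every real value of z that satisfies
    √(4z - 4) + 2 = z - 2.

z = 10

Isolate the radical: √(4z - 4) = z - 4.
Square both sides: 4z - 4 = (z - 4)².
Expand and rearrange: z² - 12z + 20 = 0.
Solving gives z = 10 or z = 2.
Check each candidate in the original equation:
  z = 10: √(36) = 6, while z - 4 = 6 — valid.
  z = 2: √(4) = 2, while z - 4 = -2 — extraneous.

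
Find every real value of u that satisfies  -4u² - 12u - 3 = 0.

u = -2.7247 or u = -0.2753

Discriminant: (-12)² − 4·(-4)·(-3) = 96.
Quadratic formula: u = (12 ± √96) / (-8).
So u = -3/2 - √(6)/2 ≈ -2.7247 or u = -3/2 + √(6)/2 ≈ -0.2753.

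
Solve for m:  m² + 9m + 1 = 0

m = -8.8875 or m = -0.1125

Discriminant: (9)² − 4·1·1 = 77.
Quadratic formula: m = (-9 ± √77) / 2.
So m = -9/2 + √(77)/2 ≈ -0.1125 or m = -9/2 - √(77)/2 ≈ -8.8875.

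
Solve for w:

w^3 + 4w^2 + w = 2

Rearrange: w^3 + 4w^2 + w - 2 = 0.
Possible rational roots are divisors of -2. Testing w = -1 gives 0, so (w + 1) is a factor.
Divide: w^3 + 4w^2 + w - 2 = (w + 1)(w^2 + 3w - 2).
Apply the quadratic formula to w^2 + 3w - 2 = 0: w = (-3 +/- sqrt(17))/2, i.e. w ~= 0.5616 or w ~= -3.5616.

w = -3.5616 or w = -1 or w = 0.5616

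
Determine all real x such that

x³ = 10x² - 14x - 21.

x = -0.8875 or x = 3 or x = 7.8875

Rearrange: x³ - 10x² + 14x + 21 = 0.
Possible rational roots are divisors of 21. Testing x = 3 gives 0, so (x - 3) is a factor.
Divide: x³ - 10x² + 14x + 21 = (x - 3)(x² - 7x - 7).
Apply the quadratic formula to x² - 7x - 7 = 0: x = (7 ± √77)/2, i.e. x ≈ 7.8875 or x ≈ -0.8875.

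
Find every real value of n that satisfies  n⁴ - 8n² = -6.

n = -2.6762 or n = -0.9153 or n = 0.9153 or n = 2.6762

Let u = n². The equation becomes u² - 8u + 6 = 0.
By the quadratic formula, u = √(10) + 4 or u = 4 - √(10).
n² = √(10) + 4 gives n = ±√(√(10) + 4) ≈ ±2.6762.
n² = 4 - √(10) gives n = ±√(4 - √(10)) ≈ ±0.9153.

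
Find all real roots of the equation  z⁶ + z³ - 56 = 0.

z = -2 or z = 1.9129

Let u = z³. The equation becomes u² + u - 56 = 0.
Factor: (u + 8)(u - 7) = 0, so u = -8 or u = 7.
z³ = -8 gives z = -2.
z³ = 7 gives z = ∛(7) ≈ 1.9129.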